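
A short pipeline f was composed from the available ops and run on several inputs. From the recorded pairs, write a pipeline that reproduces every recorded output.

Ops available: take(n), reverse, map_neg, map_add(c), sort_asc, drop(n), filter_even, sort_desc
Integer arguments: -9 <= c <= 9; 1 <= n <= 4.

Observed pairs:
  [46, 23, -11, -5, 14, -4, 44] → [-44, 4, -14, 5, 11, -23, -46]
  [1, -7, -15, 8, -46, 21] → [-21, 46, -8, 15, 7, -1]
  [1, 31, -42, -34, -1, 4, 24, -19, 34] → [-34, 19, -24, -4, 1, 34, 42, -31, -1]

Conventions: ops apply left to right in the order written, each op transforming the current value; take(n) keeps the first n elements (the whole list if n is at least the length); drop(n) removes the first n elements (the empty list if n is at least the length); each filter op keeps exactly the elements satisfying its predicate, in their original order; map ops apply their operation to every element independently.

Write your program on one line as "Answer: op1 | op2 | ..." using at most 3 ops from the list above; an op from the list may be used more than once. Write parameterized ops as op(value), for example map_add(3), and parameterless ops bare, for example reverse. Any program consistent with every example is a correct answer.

map_neg | reverse

Check, running the answer program on each example:
  [46, 23, -11, -5, 14, -4, 44] -> [-46, -23, 11, 5, -14, 4, -44] -> [-44, 4, -14, 5, 11, -23, -46]
  [1, -7, -15, 8, -46, 21] -> [-1, 7, 15, -8, 46, -21] -> [-21, 46, -8, 15, 7, -1]
  [1, 31, -42, -34, -1, 4, 24, -19, 34] -> [-1, -31, 42, 34, 1, -4, -24, 19, -34] -> [-34, 19, -24, -4, 1, 34, 42, -31, -1]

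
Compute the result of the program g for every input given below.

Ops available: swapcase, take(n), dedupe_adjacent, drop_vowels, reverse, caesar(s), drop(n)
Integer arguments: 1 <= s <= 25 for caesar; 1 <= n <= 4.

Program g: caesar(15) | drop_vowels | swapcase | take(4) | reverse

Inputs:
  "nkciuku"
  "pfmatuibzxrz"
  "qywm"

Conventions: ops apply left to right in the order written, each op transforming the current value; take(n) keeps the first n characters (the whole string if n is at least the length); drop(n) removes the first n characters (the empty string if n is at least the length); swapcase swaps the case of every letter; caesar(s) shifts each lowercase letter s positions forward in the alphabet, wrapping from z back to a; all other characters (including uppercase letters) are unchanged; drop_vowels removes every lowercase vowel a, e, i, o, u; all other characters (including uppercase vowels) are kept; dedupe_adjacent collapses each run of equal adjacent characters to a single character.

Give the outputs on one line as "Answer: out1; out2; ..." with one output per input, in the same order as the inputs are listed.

Execution, op by op:
  "nkciuku" -> "czrxjzj" -> "czrxjzj" -> "CZRXJZJ" -> "CZRX" -> "XRZC"
  "pfmatuibzxrz" -> "eubpijxqomgo" -> "bpjxqmg" -> "BPJXQMG" -> "BPJX" -> "XJPB"
  "qywm" -> "fnlb" -> "fnlb" -> "FNLB" -> "FNLB" -> "BLNF"

"XRZC"; "XJPB"; "BLNF"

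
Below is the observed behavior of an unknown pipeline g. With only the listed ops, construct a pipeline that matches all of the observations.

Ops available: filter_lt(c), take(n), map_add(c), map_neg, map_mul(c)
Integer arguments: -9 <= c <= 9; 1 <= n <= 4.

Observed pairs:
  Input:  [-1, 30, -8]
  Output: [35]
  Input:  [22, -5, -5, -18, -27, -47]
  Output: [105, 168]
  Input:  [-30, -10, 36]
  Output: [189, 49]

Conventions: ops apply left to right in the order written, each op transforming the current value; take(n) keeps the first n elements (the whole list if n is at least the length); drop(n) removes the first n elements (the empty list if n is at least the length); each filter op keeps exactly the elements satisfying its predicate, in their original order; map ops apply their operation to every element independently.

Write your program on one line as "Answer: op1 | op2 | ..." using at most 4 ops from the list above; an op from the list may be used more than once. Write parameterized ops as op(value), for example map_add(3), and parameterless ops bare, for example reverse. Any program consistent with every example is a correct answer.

filter_lt(-5) | take(2) | map_add(3) | map_mul(-7)

Check, running the answer program on each example:
  [-1, 30, -8] -> [-8] -> [-8] -> [-5] -> [35]
  [22, -5, -5, -18, -27, -47] -> [-18, -27, -47] -> [-18, -27] -> [-15, -24] -> [105, 168]
  [-30, -10, 36] -> [-30, -10] -> [-30, -10] -> [-27, -7] -> [189, 49]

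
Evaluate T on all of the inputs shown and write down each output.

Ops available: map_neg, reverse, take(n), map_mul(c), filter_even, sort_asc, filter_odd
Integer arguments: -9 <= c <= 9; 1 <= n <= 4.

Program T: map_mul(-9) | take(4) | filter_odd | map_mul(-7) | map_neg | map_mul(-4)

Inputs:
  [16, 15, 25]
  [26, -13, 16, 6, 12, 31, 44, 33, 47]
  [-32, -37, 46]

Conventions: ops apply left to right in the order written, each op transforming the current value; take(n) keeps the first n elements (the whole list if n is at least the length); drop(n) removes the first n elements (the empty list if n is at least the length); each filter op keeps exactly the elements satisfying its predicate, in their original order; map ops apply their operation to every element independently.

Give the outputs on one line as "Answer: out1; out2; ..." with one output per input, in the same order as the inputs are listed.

Execution, op by op:
  [16, 15, 25] -> [-144, -135, -225] -> [-144, -135, -225] -> [-135, -225] -> [945, 1575] -> [-945, -1575] -> [3780, 6300]
  [26, -13, 16, 6, 12, 31, 44, 33, 47] -> [-234, 117, -144, -54, -108, -279, -396, -297, -423] -> [-234, 117, -144, -54] -> [117] -> [-819] -> [819] -> [-3276]
  [-32, -37, 46] -> [288, 333, -414] -> [288, 333, -414] -> [333] -> [-2331] -> [2331] -> [-9324]

[3780, 6300]; [-3276]; [-9324]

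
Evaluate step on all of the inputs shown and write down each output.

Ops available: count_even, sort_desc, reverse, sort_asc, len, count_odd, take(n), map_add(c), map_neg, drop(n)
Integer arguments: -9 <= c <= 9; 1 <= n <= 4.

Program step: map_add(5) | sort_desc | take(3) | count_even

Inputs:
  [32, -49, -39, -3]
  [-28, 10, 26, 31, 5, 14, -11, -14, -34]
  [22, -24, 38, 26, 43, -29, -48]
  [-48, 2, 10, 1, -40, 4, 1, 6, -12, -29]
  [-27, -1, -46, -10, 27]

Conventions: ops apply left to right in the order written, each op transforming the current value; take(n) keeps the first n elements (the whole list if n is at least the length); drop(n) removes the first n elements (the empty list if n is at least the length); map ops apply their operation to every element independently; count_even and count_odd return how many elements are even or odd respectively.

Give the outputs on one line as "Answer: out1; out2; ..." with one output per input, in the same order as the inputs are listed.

Execution, op by op:
  [32, -49, -39, -3] -> [37, -44, -34, 2] -> [37, 2, -34, -44] -> [37, 2, -34] -> 2
  [-28, 10, 26, 31, 5, 14, -11, -14, -34] -> [-23, 15, 31, 36, 10, 19, -6, -9, -29] -> [36, 31, 19, 15, 10, -6, -9, -23, -29] -> [36, 31, 19] -> 1
  [22, -24, 38, 26, 43, -29, -48] -> [27, -19, 43, 31, 48, -24, -43] -> [48, 43, 31, 27, -19, -24, -43] -> [48, 43, 31] -> 1
  [-48, 2, 10, 1, -40, 4, 1, 6, -12, -29] -> [-43, 7, 15, 6, -35, 9, 6, 11, -7, -24] -> [15, 11, 9, 7, 6, 6, -7, -24, -35, -43] -> [15, 11, 9] -> 0
  [-27, -1, -46, -10, 27] -> [-22, 4, -41, -5, 32] -> [32, 4, -5, -22, -41] -> [32, 4, -5] -> 2

2; 1; 1; 0; 2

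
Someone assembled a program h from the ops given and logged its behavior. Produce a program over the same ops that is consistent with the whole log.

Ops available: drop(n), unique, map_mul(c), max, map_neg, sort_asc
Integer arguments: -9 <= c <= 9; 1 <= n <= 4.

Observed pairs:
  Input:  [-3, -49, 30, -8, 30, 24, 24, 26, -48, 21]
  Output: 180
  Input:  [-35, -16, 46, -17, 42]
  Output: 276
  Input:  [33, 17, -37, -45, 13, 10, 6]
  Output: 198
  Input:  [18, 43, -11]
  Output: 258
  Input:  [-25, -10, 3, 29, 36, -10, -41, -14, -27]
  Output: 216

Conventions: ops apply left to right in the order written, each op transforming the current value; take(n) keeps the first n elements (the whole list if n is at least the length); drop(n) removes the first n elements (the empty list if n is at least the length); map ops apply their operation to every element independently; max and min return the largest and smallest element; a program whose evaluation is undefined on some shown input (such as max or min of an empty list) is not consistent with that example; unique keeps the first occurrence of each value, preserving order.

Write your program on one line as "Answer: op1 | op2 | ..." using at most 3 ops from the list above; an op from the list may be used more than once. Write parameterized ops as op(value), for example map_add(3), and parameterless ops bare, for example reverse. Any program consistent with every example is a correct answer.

unique | map_mul(6) | max

Check, running the answer program on each example:
  [-3, -49, 30, -8, 30, 24, 24, 26, -48, 21] -> [-3, -49, 30, -8, 24, 26, -48, 21] -> [-18, -294, 180, -48, 144, 156, -288, 126] -> 180
  [-35, -16, 46, -17, 42] -> [-35, -16, 46, -17, 42] -> [-210, -96, 276, -102, 252] -> 276
  [33, 17, -37, -45, 13, 10, 6] -> [33, 17, -37, -45, 13, 10, 6] -> [198, 102, -222, -270, 78, 60, 36] -> 198
  [18, 43, -11] -> [18, 43, -11] -> [108, 258, -66] -> 258
  [-25, -10, 3, 29, 36, -10, -41, -14, -27] -> [-25, -10, 3, 29, 36, -41, -14, -27] -> [-150, -60, 18, 174, 216, -246, -84, -162] -> 216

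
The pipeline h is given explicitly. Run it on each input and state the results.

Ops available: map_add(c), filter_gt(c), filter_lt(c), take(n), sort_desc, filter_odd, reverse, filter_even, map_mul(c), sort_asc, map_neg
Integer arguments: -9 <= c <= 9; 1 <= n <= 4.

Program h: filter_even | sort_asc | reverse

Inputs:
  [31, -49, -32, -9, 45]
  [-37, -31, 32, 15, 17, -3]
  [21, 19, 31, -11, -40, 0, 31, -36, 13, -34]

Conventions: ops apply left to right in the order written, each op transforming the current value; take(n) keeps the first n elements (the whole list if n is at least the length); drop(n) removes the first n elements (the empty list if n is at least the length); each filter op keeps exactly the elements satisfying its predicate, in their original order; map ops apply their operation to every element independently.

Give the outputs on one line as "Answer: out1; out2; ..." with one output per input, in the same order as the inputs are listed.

Execution, op by op:
  [31, -49, -32, -9, 45] -> [-32] -> [-32] -> [-32]
  [-37, -31, 32, 15, 17, -3] -> [32] -> [32] -> [32]
  [21, 19, 31, -11, -40, 0, 31, -36, 13, -34] -> [-40, 0, -36, -34] -> [-40, -36, -34, 0] -> [0, -34, -36, -40]

[-32]; [32]; [0, -34, -36, -40]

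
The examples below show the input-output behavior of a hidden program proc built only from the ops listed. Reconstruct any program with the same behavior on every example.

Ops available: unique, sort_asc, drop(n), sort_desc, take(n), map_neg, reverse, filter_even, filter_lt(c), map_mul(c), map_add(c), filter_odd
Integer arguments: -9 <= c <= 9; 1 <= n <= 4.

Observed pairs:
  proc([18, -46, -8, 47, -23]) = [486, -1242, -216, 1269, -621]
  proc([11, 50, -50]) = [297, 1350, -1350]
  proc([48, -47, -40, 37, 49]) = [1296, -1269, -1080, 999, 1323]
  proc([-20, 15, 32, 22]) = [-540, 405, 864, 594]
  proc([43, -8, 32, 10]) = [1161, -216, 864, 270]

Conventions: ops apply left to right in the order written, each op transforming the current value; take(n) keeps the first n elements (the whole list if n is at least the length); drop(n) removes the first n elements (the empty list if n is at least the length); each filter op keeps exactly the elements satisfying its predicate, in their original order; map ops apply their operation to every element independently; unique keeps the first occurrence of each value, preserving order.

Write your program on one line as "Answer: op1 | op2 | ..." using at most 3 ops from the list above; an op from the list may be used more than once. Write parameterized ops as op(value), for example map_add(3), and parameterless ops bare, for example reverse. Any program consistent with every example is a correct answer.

map_mul(-3) | map_mul(9) | map_neg

Check, running the answer program on each example:
  [18, -46, -8, 47, -23] -> [-54, 138, 24, -141, 69] -> [-486, 1242, 216, -1269, 621] -> [486, -1242, -216, 1269, -621]
  [11, 50, -50] -> [-33, -150, 150] -> [-297, -1350, 1350] -> [297, 1350, -1350]
  [48, -47, -40, 37, 49] -> [-144, 141, 120, -111, -147] -> [-1296, 1269, 1080, -999, -1323] -> [1296, -1269, -1080, 999, 1323]
  [-20, 15, 32, 22] -> [60, -45, -96, -66] -> [540, -405, -864, -594] -> [-540, 405, 864, 594]
  [43, -8, 32, 10] -> [-129, 24, -96, -30] -> [-1161, 216, -864, -270] -> [1161, -216, 864, 270]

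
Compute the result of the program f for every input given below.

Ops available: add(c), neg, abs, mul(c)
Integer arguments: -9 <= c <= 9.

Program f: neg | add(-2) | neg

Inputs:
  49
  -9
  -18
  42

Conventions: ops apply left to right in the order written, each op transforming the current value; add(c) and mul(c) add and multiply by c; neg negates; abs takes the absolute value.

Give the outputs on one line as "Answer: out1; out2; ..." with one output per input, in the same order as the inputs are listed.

Execution, op by op:
  49 -> -49 -> -51 -> 51
  -9 -> 9 -> 7 -> -7
  -18 -> 18 -> 16 -> -16
  42 -> -42 -> -44 -> 44

51; -7; -16; 44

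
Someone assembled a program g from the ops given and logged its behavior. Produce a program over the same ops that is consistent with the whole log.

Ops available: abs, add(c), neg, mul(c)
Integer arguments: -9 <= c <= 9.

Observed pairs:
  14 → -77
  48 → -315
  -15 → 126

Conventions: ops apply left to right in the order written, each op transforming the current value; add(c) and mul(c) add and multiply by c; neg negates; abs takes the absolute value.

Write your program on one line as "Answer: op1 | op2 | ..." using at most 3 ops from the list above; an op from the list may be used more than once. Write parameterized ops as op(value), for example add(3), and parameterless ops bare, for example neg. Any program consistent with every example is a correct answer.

add(-3) | mul(-7)

Check, running the answer program on each example:
  14 -> 11 -> -77
  48 -> 45 -> -315
  -15 -> -18 -> 126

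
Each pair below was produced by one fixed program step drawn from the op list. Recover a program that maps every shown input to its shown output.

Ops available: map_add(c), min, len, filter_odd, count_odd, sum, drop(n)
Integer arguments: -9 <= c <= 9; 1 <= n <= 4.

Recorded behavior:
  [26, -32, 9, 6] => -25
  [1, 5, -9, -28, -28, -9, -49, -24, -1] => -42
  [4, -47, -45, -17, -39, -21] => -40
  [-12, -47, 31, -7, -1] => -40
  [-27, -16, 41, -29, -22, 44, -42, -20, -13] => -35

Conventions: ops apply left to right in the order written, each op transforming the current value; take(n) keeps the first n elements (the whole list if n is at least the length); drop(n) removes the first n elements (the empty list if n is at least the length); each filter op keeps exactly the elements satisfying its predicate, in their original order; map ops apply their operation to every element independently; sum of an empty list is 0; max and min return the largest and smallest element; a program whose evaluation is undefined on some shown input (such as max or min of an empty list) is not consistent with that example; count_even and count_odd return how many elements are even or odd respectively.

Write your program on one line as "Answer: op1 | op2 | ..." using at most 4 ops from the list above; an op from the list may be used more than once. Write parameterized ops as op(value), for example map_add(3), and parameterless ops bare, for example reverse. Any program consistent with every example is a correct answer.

drop(1) | map_add(7) | min

Check, running the answer program on each example:
  [26, -32, 9, 6] -> [-32, 9, 6] -> [-25, 16, 13] -> -25
  [1, 5, -9, -28, -28, -9, -49, -24, -1] -> [5, -9, -28, -28, -9, -49, -24, -1] -> [12, -2, -21, -21, -2, -42, -17, 6] -> -42
  [4, -47, -45, -17, -39, -21] -> [-47, -45, -17, -39, -21] -> [-40, -38, -10, -32, -14] -> -40
  [-12, -47, 31, -7, -1] -> [-47, 31, -7, -1] -> [-40, 38, 0, 6] -> -40
  [-27, -16, 41, -29, -22, 44, -42, -20, -13] -> [-16, 41, -29, -22, 44, -42, -20, -13] -> [-9, 48, -22, -15, 51, -35, -13, -6] -> -35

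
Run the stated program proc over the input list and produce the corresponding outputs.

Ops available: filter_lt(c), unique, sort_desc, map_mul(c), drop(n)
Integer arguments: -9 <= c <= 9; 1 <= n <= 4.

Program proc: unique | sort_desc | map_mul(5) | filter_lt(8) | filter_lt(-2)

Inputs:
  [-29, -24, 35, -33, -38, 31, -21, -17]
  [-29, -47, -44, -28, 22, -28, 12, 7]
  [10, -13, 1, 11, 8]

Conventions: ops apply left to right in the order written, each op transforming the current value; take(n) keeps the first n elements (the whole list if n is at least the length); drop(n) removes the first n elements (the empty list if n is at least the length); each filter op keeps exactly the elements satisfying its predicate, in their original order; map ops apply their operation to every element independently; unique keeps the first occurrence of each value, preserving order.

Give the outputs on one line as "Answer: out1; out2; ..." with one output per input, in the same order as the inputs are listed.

[-85, -105, -120, -145, -165, -190]; [-140, -145, -220, -235]; [-65]

Execution, op by op:
  [-29, -24, 35, -33, -38, 31, -21, -17] -> [-29, -24, 35, -33, -38, 31, -21, -17] -> [35, 31, -17, -21, -24, -29, -33, -38] -> [175, 155, -85, -105, -120, -145, -165, -190] -> [-85, -105, -120, -145, -165, -190] -> [-85, -105, -120, -145, -165, -190]
  [-29, -47, -44, -28, 22, -28, 12, 7] -> [-29, -47, -44, -28, 22, 12, 7] -> [22, 12, 7, -28, -29, -44, -47] -> [110, 60, 35, -140, -145, -220, -235] -> [-140, -145, -220, -235] -> [-140, -145, -220, -235]
  [10, -13, 1, 11, 8] -> [10, -13, 1, 11, 8] -> [11, 10, 8, 1, -13] -> [55, 50, 40, 5, -65] -> [5, -65] -> [-65]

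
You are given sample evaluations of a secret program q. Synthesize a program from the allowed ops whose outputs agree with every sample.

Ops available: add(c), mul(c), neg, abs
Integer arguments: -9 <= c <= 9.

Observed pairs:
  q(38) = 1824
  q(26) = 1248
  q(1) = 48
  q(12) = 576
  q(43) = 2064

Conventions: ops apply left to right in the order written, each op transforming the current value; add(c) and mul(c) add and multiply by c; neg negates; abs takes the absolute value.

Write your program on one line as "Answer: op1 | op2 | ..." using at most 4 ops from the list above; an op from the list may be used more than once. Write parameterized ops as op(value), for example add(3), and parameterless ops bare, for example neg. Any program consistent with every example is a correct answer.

mul(6) | neg | mul(8) | neg

Check, running the answer program on each example:
  38 -> 228 -> -228 -> -1824 -> 1824
  26 -> 156 -> -156 -> -1248 -> 1248
  1 -> 6 -> -6 -> -48 -> 48
  12 -> 72 -> -72 -> -576 -> 576
  43 -> 258 -> -258 -> -2064 -> 2064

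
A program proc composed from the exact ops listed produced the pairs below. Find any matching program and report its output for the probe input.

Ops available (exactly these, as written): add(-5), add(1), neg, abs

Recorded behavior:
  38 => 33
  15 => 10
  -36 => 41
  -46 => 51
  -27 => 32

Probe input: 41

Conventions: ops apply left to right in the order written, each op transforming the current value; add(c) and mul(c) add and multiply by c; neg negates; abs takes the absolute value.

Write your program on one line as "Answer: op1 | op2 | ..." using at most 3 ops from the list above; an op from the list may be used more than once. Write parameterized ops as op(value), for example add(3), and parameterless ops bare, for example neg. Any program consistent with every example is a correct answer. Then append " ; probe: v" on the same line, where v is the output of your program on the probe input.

add(-5) | abs ; probe: 36

Check, running the answer program on each example:
  38 -> 33 -> 33
  15 -> 10 -> 10
  -36 -> -41 -> 41
  -46 -> -51 -> 51
  -27 -> -32 -> 32
  probe: 41 -> 36 -> 36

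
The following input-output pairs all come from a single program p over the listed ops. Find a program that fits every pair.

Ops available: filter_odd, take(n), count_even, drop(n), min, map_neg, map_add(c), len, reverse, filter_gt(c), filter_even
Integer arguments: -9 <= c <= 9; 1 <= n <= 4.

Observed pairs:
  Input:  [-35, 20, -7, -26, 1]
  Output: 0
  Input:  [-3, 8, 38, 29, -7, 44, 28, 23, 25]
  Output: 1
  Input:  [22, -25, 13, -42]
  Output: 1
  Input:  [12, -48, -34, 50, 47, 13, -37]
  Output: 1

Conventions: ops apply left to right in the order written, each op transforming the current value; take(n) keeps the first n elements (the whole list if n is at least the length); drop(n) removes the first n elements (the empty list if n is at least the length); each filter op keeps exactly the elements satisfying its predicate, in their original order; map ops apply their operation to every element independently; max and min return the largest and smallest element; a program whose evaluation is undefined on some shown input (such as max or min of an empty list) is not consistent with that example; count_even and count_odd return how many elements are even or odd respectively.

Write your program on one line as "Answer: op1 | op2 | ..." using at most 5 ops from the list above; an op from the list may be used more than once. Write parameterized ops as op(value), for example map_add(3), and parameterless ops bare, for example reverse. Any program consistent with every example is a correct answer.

filter_odd | reverse | filter_gt(7) | take(1) | len

Check, running the answer program on each example:
  [-35, 20, -7, -26, 1] -> [-35, -7, 1] -> [1, -7, -35] -> [] -> [] -> 0
  [-3, 8, 38, 29, -7, 44, 28, 23, 25] -> [-3, 29, -7, 23, 25] -> [25, 23, -7, 29, -3] -> [25, 23, 29] -> [25] -> 1
  [22, -25, 13, -42] -> [-25, 13] -> [13, -25] -> [13] -> [13] -> 1
  [12, -48, -34, 50, 47, 13, -37] -> [47, 13, -37] -> [-37, 13, 47] -> [13, 47] -> [13] -> 1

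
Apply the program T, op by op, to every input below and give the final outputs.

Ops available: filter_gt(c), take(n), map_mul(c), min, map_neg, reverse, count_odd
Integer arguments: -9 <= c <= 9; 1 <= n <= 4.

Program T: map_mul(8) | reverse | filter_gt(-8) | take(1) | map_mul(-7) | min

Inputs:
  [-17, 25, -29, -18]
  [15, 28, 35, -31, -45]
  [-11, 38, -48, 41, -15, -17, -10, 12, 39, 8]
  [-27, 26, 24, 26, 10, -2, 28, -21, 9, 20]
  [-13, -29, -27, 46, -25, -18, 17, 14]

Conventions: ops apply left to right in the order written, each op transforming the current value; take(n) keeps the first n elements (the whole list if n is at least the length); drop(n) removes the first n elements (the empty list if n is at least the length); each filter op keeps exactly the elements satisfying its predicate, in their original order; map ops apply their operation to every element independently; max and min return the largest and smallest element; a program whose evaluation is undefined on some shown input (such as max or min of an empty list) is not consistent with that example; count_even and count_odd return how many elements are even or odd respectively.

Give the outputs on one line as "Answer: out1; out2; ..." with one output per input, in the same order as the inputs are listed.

Execution, op by op:
  [-17, 25, -29, -18] -> [-136, 200, -232, -144] -> [-144, -232, 200, -136] -> [200] -> [200] -> [-1400] -> -1400
  [15, 28, 35, -31, -45] -> [120, 224, 280, -248, -360] -> [-360, -248, 280, 224, 120] -> [280, 224, 120] -> [280] -> [-1960] -> -1960
  [-11, 38, -48, 41, -15, -17, -10, 12, 39, 8] -> [-88, 304, -384, 328, -120, -136, -80, 96, 312, 64] -> [64, 312, 96, -80, -136, -120, 328, -384, 304, -88] -> [64, 312, 96, 328, 304] -> [64] -> [-448] -> -448
  [-27, 26, 24, 26, 10, -2, 28, -21, 9, 20] -> [-216, 208, 192, 208, 80, -16, 224, -168, 72, 160] -> [160, 72, -168, 224, -16, 80, 208, 192, 208, -216] -> [160, 72, 224, 80, 208, 192, 208] -> [160] -> [-1120] -> -1120
  [-13, -29, -27, 46, -25, -18, 17, 14] -> [-104, -232, -216, 368, -200, -144, 136, 112] -> [112, 136, -144, -200, 368, -216, -232, -104] -> [112, 136, 368] -> [112] -> [-784] -> -784

-1400; -1960; -448; -1120; -784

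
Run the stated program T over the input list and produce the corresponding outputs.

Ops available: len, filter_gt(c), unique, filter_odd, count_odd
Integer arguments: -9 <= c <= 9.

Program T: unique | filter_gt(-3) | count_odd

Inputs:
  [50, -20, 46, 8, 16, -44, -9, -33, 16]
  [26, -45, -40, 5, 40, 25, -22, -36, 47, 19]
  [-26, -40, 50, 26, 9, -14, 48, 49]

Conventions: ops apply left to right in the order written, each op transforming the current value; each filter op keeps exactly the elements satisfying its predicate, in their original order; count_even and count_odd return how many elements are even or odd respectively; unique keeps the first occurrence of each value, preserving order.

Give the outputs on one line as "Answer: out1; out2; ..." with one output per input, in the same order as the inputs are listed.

0; 4; 2

Execution, op by op:
  [50, -20, 46, 8, 16, -44, -9, -33, 16] -> [50, -20, 46, 8, 16, -44, -9, -33] -> [50, 46, 8, 16] -> 0
  [26, -45, -40, 5, 40, 25, -22, -36, 47, 19] -> [26, -45, -40, 5, 40, 25, -22, -36, 47, 19] -> [26, 5, 40, 25, 47, 19] -> 4
  [-26, -40, 50, 26, 9, -14, 48, 49] -> [-26, -40, 50, 26, 9, -14, 48, 49] -> [50, 26, 9, 48, 49] -> 2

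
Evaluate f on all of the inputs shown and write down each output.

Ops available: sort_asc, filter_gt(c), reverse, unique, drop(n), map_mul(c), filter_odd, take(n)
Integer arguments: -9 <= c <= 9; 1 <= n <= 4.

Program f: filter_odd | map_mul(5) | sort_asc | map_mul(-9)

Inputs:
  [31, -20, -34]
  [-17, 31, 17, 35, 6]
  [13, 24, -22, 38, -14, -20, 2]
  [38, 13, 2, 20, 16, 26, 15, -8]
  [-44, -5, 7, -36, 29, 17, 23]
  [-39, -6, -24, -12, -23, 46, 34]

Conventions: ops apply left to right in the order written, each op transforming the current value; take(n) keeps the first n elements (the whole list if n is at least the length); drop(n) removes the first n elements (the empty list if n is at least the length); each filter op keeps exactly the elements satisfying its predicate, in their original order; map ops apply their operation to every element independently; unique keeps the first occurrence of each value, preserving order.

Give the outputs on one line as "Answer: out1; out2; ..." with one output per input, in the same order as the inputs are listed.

[-1395]; [765, -765, -1395, -1575]; [-585]; [-585, -675]; [225, -315, -765, -1035, -1305]; [1755, 1035]

Execution, op by op:
  [31, -20, -34] -> [31] -> [155] -> [155] -> [-1395]
  [-17, 31, 17, 35, 6] -> [-17, 31, 17, 35] -> [-85, 155, 85, 175] -> [-85, 85, 155, 175] -> [765, -765, -1395, -1575]
  [13, 24, -22, 38, -14, -20, 2] -> [13] -> [65] -> [65] -> [-585]
  [38, 13, 2, 20, 16, 26, 15, -8] -> [13, 15] -> [65, 75] -> [65, 75] -> [-585, -675]
  [-44, -5, 7, -36, 29, 17, 23] -> [-5, 7, 29, 17, 23] -> [-25, 35, 145, 85, 115] -> [-25, 35, 85, 115, 145] -> [225, -315, -765, -1035, -1305]
  [-39, -6, -24, -12, -23, 46, 34] -> [-39, -23] -> [-195, -115] -> [-195, -115] -> [1755, 1035]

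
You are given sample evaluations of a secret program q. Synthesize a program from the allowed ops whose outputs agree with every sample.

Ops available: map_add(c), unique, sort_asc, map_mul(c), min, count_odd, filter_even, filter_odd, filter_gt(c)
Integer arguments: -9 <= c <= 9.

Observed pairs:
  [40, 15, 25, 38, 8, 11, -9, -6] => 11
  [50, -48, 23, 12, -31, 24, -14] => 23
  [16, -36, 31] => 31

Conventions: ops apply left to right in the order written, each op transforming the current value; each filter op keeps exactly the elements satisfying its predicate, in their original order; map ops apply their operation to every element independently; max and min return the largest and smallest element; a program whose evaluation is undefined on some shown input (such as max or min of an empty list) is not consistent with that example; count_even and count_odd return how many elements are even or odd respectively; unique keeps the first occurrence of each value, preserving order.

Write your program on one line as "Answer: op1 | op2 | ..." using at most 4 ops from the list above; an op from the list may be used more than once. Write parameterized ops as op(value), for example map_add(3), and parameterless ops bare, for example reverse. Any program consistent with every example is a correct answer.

filter_odd | filter_gt(-8) | min

Check, running the answer program on each example:
  [40, 15, 25, 38, 8, 11, -9, -6] -> [15, 25, 11, -9] -> [15, 25, 11] -> 11
  [50, -48, 23, 12, -31, 24, -14] -> [23, -31] -> [23] -> 23
  [16, -36, 31] -> [31] -> [31] -> 31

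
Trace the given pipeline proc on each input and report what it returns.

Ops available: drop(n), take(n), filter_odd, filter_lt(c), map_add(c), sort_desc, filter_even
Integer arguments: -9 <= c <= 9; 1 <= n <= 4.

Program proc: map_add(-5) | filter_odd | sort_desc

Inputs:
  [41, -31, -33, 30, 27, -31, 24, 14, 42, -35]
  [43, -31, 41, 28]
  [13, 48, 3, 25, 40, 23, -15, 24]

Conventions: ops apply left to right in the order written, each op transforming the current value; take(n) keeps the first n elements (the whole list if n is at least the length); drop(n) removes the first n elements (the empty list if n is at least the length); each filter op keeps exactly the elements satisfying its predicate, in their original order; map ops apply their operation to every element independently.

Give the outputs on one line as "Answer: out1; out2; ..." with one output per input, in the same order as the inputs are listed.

[37, 25, 19, 9]; [23]; [43, 35, 19]

Execution, op by op:
  [41, -31, -33, 30, 27, -31, 24, 14, 42, -35] -> [36, -36, -38, 25, 22, -36, 19, 9, 37, -40] -> [25, 19, 9, 37] -> [37, 25, 19, 9]
  [43, -31, 41, 28] -> [38, -36, 36, 23] -> [23] -> [23]
  [13, 48, 3, 25, 40, 23, -15, 24] -> [8, 43, -2, 20, 35, 18, -20, 19] -> [43, 35, 19] -> [43, 35, 19]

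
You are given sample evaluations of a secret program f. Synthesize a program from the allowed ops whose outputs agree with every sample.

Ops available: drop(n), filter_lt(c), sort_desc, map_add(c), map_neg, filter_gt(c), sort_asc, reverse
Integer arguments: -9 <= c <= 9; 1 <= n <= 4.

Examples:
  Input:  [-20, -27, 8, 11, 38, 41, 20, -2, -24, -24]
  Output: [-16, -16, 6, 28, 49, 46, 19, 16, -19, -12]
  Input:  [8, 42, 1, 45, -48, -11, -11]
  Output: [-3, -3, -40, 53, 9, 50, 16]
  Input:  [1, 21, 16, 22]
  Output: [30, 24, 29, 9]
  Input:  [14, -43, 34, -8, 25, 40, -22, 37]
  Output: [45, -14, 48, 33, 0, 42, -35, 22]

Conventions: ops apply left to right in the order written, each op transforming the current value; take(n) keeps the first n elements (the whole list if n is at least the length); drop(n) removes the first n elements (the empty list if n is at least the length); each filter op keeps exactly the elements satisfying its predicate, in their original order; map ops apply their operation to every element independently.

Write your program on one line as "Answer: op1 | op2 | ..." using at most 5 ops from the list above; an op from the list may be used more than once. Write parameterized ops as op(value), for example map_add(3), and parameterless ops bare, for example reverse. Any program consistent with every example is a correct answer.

map_add(9) | reverse | map_add(7) | map_add(-8)

Check, running the answer program on each example:
  [-20, -27, 8, 11, 38, 41, 20, -2, -24, -24] -> [-11, -18, 17, 20, 47, 50, 29, 7, -15, -15] -> [-15, -15, 7, 29, 50, 47, 20, 17, -18, -11] -> [-8, -8, 14, 36, 57, 54, 27, 24, -11, -4] -> [-16, -16, 6, 28, 49, 46, 19, 16, -19, -12]
  [8, 42, 1, 45, -48, -11, -11] -> [17, 51, 10, 54, -39, -2, -2] -> [-2, -2, -39, 54, 10, 51, 17] -> [5, 5, -32, 61, 17, 58, 24] -> [-3, -3, -40, 53, 9, 50, 16]
  [1, 21, 16, 22] -> [10, 30, 25, 31] -> [31, 25, 30, 10] -> [38, 32, 37, 17] -> [30, 24, 29, 9]
  [14, -43, 34, -8, 25, 40, -22, 37] -> [23, -34, 43, 1, 34, 49, -13, 46] -> [46, -13, 49, 34, 1, 43, -34, 23] -> [53, -6, 56, 41, 8, 50, -27, 30] -> [45, -14, 48, 33, 0, 42, -35, 22]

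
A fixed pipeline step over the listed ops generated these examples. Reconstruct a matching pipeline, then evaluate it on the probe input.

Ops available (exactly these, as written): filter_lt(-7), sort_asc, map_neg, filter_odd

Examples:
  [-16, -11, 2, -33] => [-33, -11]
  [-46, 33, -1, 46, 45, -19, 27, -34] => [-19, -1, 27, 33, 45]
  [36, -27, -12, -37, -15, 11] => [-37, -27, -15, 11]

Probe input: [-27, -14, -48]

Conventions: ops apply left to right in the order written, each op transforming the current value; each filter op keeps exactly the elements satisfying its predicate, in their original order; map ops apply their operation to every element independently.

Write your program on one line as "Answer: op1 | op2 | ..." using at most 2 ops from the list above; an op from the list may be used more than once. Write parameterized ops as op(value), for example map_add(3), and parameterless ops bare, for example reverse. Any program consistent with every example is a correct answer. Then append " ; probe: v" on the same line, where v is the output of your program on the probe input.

filter_odd | sort_asc ; probe: [-27]

Check, running the answer program on each example:
  [-16, -11, 2, -33] -> [-11, -33] -> [-33, -11]
  [-46, 33, -1, 46, 45, -19, 27, -34] -> [33, -1, 45, -19, 27] -> [-19, -1, 27, 33, 45]
  [36, -27, -12, -37, -15, 11] -> [-27, -37, -15, 11] -> [-37, -27, -15, 11]
  probe: [-27, -14, -48] -> [-27] -> [-27]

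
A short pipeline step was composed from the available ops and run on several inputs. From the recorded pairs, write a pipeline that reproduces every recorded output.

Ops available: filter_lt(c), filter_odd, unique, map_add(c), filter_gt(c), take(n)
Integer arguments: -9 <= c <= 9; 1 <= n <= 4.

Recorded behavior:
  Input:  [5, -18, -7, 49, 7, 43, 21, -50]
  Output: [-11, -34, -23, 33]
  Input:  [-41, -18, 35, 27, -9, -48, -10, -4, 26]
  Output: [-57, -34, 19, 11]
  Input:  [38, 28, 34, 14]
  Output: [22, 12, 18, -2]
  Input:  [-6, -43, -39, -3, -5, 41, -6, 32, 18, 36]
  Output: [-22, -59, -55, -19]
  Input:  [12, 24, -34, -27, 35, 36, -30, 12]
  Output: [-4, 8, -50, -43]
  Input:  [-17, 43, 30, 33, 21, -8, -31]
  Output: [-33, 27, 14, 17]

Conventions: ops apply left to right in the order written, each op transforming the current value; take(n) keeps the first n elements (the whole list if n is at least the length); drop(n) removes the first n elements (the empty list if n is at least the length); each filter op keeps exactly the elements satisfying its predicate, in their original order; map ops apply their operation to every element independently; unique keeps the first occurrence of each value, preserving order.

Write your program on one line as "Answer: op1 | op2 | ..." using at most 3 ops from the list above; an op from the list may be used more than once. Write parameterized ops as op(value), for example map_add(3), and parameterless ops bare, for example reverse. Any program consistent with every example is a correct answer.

take(4) | map_add(-8) | map_add(-8)

Check, running the answer program on each example:
  [5, -18, -7, 49, 7, 43, 21, -50] -> [5, -18, -7, 49] -> [-3, -26, -15, 41] -> [-11, -34, -23, 33]
  [-41, -18, 35, 27, -9, -48, -10, -4, 26] -> [-41, -18, 35, 27] -> [-49, -26, 27, 19] -> [-57, -34, 19, 11]
  [38, 28, 34, 14] -> [38, 28, 34, 14] -> [30, 20, 26, 6] -> [22, 12, 18, -2]
  [-6, -43, -39, -3, -5, 41, -6, 32, 18, 36] -> [-6, -43, -39, -3] -> [-14, -51, -47, -11] -> [-22, -59, -55, -19]
  [12, 24, -34, -27, 35, 36, -30, 12] -> [12, 24, -34, -27] -> [4, 16, -42, -35] -> [-4, 8, -50, -43]
  [-17, 43, 30, 33, 21, -8, -31] -> [-17, 43, 30, 33] -> [-25, 35, 22, 25] -> [-33, 27, 14, 17]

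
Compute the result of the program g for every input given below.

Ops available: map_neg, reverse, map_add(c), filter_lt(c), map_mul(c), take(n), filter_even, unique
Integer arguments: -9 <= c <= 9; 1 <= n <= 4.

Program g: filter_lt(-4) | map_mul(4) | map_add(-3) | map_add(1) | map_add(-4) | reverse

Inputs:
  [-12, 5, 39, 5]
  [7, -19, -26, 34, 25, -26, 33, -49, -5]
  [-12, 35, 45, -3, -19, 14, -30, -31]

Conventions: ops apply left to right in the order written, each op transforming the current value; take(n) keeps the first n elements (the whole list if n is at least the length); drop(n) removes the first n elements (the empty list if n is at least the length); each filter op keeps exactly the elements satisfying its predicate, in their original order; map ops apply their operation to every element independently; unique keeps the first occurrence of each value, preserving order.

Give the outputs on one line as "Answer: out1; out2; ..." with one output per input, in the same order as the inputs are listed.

Execution, op by op:
  [-12, 5, 39, 5] -> [-12] -> [-48] -> [-51] -> [-50] -> [-54] -> [-54]
  [7, -19, -26, 34, 25, -26, 33, -49, -5] -> [-19, -26, -26, -49, -5] -> [-76, -104, -104, -196, -20] -> [-79, -107, -107, -199, -23] -> [-78, -106, -106, -198, -22] -> [-82, -110, -110, -202, -26] -> [-26, -202, -110, -110, -82]
  [-12, 35, 45, -3, -19, 14, -30, -31] -> [-12, -19, -30, -31] -> [-48, -76, -120, -124] -> [-51, -79, -123, -127] -> [-50, -78, -122, -126] -> [-54, -82, -126, -130] -> [-130, -126, -82, -54]

[-54]; [-26, -202, -110, -110, -82]; [-130, -126, -82, -54]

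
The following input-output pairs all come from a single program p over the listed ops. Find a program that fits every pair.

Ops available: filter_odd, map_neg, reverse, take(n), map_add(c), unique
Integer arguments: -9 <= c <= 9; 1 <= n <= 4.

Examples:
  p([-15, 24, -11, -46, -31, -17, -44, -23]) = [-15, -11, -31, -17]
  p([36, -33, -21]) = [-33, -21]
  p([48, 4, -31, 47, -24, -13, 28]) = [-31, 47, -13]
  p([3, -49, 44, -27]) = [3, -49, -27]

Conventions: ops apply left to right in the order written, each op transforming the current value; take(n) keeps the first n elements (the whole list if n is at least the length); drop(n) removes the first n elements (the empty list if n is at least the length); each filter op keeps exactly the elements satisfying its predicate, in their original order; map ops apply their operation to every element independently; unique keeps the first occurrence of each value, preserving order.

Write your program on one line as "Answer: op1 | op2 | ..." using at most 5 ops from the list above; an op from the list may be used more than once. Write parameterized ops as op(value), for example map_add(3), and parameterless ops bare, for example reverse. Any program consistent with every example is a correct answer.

map_neg | filter_odd | map_neg | take(4)

Check, running the answer program on each example:
  [-15, 24, -11, -46, -31, -17, -44, -23] -> [15, -24, 11, 46, 31, 17, 44, 23] -> [15, 11, 31, 17, 23] -> [-15, -11, -31, -17, -23] -> [-15, -11, -31, -17]
  [36, -33, -21] -> [-36, 33, 21] -> [33, 21] -> [-33, -21] -> [-33, -21]
  [48, 4, -31, 47, -24, -13, 28] -> [-48, -4, 31, -47, 24, 13, -28] -> [31, -47, 13] -> [-31, 47, -13] -> [-31, 47, -13]
  [3, -49, 44, -27] -> [-3, 49, -44, 27] -> [-3, 49, 27] -> [3, -49, -27] -> [3, -49, -27]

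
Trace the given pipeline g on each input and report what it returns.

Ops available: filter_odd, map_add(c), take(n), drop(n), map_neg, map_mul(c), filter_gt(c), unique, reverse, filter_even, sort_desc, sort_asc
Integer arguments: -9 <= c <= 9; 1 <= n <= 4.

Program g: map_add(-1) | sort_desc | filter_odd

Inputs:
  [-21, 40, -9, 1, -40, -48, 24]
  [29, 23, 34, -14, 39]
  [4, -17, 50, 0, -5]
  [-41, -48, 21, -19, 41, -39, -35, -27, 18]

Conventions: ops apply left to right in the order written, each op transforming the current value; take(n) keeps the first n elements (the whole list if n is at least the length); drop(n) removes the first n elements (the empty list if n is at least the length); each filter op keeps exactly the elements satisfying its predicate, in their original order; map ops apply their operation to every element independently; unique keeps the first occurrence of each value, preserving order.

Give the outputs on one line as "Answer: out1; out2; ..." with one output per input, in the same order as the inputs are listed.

Execution, op by op:
  [-21, 40, -9, 1, -40, -48, 24] -> [-22, 39, -10, 0, -41, -49, 23] -> [39, 23, 0, -10, -22, -41, -49] -> [39, 23, -41, -49]
  [29, 23, 34, -14, 39] -> [28, 22, 33, -15, 38] -> [38, 33, 28, 22, -15] -> [33, -15]
  [4, -17, 50, 0, -5] -> [3, -18, 49, -1, -6] -> [49, 3, -1, -6, -18] -> [49, 3, -1]
  [-41, -48, 21, -19, 41, -39, -35, -27, 18] -> [-42, -49, 20, -20, 40, -40, -36, -28, 17] -> [40, 20, 17, -20, -28, -36, -40, -42, -49] -> [17, -49]

[39, 23, -41, -49]; [33, -15]; [49, 3, -1]; [17, -49]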